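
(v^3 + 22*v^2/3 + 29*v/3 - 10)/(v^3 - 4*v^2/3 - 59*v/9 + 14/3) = 3*(v^2 + 8*v + 15)/(3*v^2 - 2*v - 21)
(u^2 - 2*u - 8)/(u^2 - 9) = (u^2 - 2*u - 8)/(u^2 - 9)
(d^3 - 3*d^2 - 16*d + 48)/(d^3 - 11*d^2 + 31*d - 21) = (d^2 - 16)/(d^2 - 8*d + 7)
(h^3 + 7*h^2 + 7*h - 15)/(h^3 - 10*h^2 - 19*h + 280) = (h^2 + 2*h - 3)/(h^2 - 15*h + 56)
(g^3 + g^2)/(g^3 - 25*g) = g*(g + 1)/(g^2 - 25)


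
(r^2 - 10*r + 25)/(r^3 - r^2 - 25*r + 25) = (r - 5)/(r^2 + 4*r - 5)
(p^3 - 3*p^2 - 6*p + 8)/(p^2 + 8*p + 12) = (p^2 - 5*p + 4)/(p + 6)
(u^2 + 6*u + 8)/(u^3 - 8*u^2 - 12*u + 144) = (u + 2)/(u^2 - 12*u + 36)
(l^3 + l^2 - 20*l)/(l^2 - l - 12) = l*(l + 5)/(l + 3)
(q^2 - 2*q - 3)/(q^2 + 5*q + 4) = (q - 3)/(q + 4)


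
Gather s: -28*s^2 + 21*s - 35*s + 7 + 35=-28*s^2 - 14*s + 42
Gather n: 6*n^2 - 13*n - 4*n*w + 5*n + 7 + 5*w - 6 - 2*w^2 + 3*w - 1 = 6*n^2 + n*(-4*w - 8) - 2*w^2 + 8*w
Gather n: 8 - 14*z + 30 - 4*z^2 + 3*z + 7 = -4*z^2 - 11*z + 45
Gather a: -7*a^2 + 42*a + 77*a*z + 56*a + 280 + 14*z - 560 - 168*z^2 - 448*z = -7*a^2 + a*(77*z + 98) - 168*z^2 - 434*z - 280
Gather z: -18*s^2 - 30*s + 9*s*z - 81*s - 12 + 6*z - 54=-18*s^2 - 111*s + z*(9*s + 6) - 66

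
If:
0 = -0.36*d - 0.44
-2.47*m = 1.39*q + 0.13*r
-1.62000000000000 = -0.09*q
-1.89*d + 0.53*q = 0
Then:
No Solution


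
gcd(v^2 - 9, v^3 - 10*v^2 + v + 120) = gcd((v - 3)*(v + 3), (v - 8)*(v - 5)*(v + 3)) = v + 3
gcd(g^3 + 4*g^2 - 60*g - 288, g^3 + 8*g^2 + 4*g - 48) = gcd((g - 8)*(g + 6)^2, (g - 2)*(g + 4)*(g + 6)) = g + 6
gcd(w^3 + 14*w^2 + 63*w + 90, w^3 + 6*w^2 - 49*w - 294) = w + 6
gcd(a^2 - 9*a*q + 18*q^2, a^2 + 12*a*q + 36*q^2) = 1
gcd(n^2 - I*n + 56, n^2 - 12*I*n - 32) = n - 8*I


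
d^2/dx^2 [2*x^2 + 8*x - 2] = 4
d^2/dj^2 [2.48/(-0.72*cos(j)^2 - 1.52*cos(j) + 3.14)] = (5.142528*(1 - cos(j)^2)^2 + 8.142336*cos(j)^3 + 30.728192*cos(j)^2 - 4.448128*cos(j) - 27.81568)/(0.72*cos(j)^2 + 1.52*cos(j) - 3.14)^3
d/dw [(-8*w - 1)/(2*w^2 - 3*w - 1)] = (16*w^2 + 4*w + 5)/(4*w^4 - 12*w^3 + 5*w^2 + 6*w + 1)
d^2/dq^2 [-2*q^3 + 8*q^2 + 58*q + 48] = 16 - 12*q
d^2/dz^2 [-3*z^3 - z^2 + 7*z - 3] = -18*z - 2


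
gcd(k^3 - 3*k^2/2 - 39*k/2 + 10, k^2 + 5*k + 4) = k + 4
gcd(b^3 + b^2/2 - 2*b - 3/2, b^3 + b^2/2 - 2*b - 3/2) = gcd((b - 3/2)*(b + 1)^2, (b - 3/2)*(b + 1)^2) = b^3 + b^2/2 - 2*b - 3/2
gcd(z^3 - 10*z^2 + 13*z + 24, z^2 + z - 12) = z - 3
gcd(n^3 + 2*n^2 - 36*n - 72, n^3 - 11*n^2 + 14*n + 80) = n + 2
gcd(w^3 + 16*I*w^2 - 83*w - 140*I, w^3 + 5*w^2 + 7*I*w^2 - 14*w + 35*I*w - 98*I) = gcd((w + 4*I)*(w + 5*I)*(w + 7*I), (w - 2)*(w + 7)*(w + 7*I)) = w + 7*I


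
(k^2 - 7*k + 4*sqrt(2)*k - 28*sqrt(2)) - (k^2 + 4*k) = -11*k + 4*sqrt(2)*k - 28*sqrt(2)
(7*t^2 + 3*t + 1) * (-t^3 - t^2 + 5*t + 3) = -7*t^5 - 10*t^4 + 31*t^3 + 35*t^2 + 14*t + 3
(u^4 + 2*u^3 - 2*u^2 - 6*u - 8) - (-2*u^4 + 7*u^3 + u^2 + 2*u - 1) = 3*u^4 - 5*u^3 - 3*u^2 - 8*u - 7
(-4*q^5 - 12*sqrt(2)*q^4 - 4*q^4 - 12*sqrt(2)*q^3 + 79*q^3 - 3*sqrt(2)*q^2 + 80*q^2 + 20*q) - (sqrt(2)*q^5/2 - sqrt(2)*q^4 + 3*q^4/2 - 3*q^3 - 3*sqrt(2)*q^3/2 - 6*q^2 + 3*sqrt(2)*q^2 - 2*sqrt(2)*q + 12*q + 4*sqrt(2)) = -4*q^5 - sqrt(2)*q^5/2 - 11*sqrt(2)*q^4 - 11*q^4/2 - 21*sqrt(2)*q^3/2 + 82*q^3 - 6*sqrt(2)*q^2 + 86*q^2 + 2*sqrt(2)*q + 8*q - 4*sqrt(2)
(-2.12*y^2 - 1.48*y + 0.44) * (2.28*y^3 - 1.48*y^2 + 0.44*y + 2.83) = -4.8336*y^5 - 0.2368*y^4 + 2.2608*y^3 - 7.302*y^2 - 3.9948*y + 1.2452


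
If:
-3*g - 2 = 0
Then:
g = -2/3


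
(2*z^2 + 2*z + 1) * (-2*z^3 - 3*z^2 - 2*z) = -4*z^5 - 10*z^4 - 12*z^3 - 7*z^2 - 2*z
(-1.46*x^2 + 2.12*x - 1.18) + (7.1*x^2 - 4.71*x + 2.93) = 5.64*x^2 - 2.59*x + 1.75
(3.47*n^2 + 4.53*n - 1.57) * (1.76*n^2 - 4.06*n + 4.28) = 6.1072*n^4 - 6.1154*n^3 - 6.3034*n^2 + 25.7626*n - 6.7196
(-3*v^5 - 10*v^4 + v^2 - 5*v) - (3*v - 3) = -3*v^5 - 10*v^4 + v^2 - 8*v + 3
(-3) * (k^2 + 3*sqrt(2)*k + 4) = -3*k^2 - 9*sqrt(2)*k - 12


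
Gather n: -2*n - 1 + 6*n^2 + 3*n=6*n^2 + n - 1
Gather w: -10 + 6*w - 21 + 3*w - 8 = 9*w - 39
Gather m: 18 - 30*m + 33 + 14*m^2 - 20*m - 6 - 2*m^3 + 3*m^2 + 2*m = -2*m^3 + 17*m^2 - 48*m + 45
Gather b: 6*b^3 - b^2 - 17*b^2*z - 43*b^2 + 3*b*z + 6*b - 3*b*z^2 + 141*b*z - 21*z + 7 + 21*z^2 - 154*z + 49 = 6*b^3 + b^2*(-17*z - 44) + b*(-3*z^2 + 144*z + 6) + 21*z^2 - 175*z + 56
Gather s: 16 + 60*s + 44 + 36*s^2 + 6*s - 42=36*s^2 + 66*s + 18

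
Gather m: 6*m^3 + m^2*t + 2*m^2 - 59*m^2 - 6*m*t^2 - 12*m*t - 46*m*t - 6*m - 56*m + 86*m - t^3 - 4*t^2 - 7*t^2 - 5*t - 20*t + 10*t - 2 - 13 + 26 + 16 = 6*m^3 + m^2*(t - 57) + m*(-6*t^2 - 58*t + 24) - t^3 - 11*t^2 - 15*t + 27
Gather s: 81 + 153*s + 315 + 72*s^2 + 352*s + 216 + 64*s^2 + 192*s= 136*s^2 + 697*s + 612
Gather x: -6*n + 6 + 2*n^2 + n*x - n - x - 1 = 2*n^2 - 7*n + x*(n - 1) + 5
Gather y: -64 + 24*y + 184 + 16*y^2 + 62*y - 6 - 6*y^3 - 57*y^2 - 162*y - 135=-6*y^3 - 41*y^2 - 76*y - 21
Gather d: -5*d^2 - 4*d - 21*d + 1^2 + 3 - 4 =-5*d^2 - 25*d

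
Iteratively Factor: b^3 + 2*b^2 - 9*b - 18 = (b + 3)*(b^2 - b - 6) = (b - 3)*(b + 3)*(b + 2)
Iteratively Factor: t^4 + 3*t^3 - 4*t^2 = (t)*(t^3 + 3*t^2 - 4*t) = t^2*(t^2 + 3*t - 4) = t^2*(t + 4)*(t - 1)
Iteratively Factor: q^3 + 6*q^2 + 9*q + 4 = (q + 4)*(q^2 + 2*q + 1) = (q + 1)*(q + 4)*(q + 1)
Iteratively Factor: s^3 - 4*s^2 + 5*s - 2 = (s - 1)*(s^2 - 3*s + 2) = (s - 1)^2*(s - 2)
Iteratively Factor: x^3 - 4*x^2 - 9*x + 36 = (x + 3)*(x^2 - 7*x + 12) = (x - 3)*(x + 3)*(x - 4)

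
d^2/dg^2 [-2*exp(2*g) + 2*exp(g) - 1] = (2 - 8*exp(g))*exp(g)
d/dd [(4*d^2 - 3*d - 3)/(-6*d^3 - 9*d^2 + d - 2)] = (24*d^4 - 36*d^3 - 77*d^2 - 70*d + 9)/(36*d^6 + 108*d^5 + 69*d^4 + 6*d^3 + 37*d^2 - 4*d + 4)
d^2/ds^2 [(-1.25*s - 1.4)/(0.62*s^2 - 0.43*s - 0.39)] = ((1.24*s - 0.43)*(1.25*s + 1.4)*(2.48*s - 0.86) + (4.65*s + 0.661)*(-0.62*s^2 + 0.43*s + 0.39))/(-0.62*s^2 + 0.43*s + 0.39)^3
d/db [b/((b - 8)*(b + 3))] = (-b^2 - 24)/(b^4 - 10*b^3 - 23*b^2 + 240*b + 576)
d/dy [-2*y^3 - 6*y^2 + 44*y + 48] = -6*y^2 - 12*y + 44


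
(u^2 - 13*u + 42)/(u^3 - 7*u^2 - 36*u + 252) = 1/(u + 6)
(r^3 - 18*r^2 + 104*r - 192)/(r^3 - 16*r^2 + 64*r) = (r^2 - 10*r + 24)/(r*(r - 8))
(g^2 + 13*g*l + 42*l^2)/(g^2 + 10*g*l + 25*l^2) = (g^2 + 13*g*l + 42*l^2)/(g^2 + 10*g*l + 25*l^2)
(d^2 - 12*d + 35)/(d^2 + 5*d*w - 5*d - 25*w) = (d - 7)/(d + 5*w)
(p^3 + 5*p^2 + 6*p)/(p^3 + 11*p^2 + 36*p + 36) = p/(p + 6)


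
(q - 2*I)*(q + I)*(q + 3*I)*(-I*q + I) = -I*q^4 + 2*q^3 + I*q^3 - 2*q^2 - 5*I*q^2 + 6*q + 5*I*q - 6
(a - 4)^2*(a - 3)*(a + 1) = a^4 - 10*a^3 + 29*a^2 - 8*a - 48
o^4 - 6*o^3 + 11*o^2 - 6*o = o*(o - 3)*(o - 2)*(o - 1)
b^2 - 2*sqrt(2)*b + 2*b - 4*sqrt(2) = (b + 2)*(b - 2*sqrt(2))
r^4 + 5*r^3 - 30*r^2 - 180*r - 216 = (r - 6)*(r + 2)*(r + 3)*(r + 6)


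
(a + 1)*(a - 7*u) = a^2 - 7*a*u + a - 7*u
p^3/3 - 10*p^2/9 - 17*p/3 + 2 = (p/3 + 1)*(p - 6)*(p - 1/3)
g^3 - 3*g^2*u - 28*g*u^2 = g*(g - 7*u)*(g + 4*u)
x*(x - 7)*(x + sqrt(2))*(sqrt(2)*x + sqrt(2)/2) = sqrt(2)*x^4 - 13*sqrt(2)*x^3/2 + 2*x^3 - 13*x^2 - 7*sqrt(2)*x^2/2 - 7*x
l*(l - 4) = l^2 - 4*l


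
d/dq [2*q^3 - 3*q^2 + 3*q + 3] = 6*q^2 - 6*q + 3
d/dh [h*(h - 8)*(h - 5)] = 3*h^2 - 26*h + 40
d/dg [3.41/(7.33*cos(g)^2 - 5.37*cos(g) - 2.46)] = (49.9906*cos(g) - 18.3117)*sin(g)/(-7.33*cos(g)^2 + 5.37*cos(g) + 2.46)^2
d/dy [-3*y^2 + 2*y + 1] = 2 - 6*y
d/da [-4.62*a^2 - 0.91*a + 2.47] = -9.24*a - 0.91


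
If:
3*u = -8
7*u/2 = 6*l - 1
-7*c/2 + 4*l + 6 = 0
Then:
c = 8/63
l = -25/18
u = -8/3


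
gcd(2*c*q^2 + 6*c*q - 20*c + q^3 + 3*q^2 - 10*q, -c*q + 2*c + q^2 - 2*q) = q - 2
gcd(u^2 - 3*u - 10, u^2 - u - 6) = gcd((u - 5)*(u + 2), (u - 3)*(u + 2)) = u + 2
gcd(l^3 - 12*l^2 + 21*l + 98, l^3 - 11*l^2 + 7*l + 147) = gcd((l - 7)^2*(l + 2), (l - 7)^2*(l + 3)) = l^2 - 14*l + 49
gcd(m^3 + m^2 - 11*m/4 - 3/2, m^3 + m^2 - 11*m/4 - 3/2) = m^3 + m^2 - 11*m/4 - 3/2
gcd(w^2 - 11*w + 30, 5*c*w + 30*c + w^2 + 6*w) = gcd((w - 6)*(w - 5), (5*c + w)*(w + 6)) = 1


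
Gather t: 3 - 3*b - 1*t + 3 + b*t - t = -3*b + t*(b - 2) + 6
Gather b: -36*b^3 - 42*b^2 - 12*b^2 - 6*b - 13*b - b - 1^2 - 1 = -36*b^3 - 54*b^2 - 20*b - 2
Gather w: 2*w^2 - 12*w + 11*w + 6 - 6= 2*w^2 - w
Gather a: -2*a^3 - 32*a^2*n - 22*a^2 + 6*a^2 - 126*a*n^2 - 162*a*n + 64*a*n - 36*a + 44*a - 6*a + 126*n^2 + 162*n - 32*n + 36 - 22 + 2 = -2*a^3 + a^2*(-32*n - 16) + a*(-126*n^2 - 98*n + 2) + 126*n^2 + 130*n + 16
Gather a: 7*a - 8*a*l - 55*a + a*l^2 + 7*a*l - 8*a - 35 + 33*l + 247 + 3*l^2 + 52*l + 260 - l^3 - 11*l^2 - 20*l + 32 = a*(l^2 - l - 56) - l^3 - 8*l^2 + 65*l + 504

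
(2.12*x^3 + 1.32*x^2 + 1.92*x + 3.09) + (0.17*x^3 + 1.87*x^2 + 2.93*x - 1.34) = 2.29*x^3 + 3.19*x^2 + 4.85*x + 1.75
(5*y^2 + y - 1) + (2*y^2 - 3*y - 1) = 7*y^2 - 2*y - 2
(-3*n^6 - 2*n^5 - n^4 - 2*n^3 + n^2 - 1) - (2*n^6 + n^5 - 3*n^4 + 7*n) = -5*n^6 - 3*n^5 + 2*n^4 - 2*n^3 + n^2 - 7*n - 1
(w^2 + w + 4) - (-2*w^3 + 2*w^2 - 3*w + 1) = 2*w^3 - w^2 + 4*w + 3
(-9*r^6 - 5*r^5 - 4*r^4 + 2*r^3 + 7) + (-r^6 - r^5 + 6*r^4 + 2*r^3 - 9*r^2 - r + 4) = -10*r^6 - 6*r^5 + 2*r^4 + 4*r^3 - 9*r^2 - r + 11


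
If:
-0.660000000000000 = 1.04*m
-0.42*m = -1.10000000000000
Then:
No Solution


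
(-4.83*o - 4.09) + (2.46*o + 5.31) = 1.22 - 2.37*o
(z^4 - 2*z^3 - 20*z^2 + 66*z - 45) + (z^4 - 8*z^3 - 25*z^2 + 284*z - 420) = 2*z^4 - 10*z^3 - 45*z^2 + 350*z - 465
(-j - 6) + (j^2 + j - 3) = j^2 - 9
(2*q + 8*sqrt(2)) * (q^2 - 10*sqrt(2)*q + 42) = 2*q^3 - 12*sqrt(2)*q^2 - 76*q + 336*sqrt(2)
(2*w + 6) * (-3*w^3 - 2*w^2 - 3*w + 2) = -6*w^4 - 22*w^3 - 18*w^2 - 14*w + 12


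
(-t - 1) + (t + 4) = 3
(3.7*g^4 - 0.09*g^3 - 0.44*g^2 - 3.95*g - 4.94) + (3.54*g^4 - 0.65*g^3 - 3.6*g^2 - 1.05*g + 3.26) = 7.24*g^4 - 0.74*g^3 - 4.04*g^2 - 5.0*g - 1.68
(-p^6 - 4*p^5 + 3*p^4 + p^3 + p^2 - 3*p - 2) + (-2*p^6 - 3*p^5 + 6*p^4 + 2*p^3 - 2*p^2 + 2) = -3*p^6 - 7*p^5 + 9*p^4 + 3*p^3 - p^2 - 3*p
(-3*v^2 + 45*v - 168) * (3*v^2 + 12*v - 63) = -9*v^4 + 99*v^3 + 225*v^2 - 4851*v + 10584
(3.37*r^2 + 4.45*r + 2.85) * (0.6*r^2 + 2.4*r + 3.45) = 2.022*r^4 + 10.758*r^3 + 24.0165*r^2 + 22.1925*r + 9.8325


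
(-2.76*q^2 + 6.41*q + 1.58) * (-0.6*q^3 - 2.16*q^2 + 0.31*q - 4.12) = 1.656*q^5 + 2.1156*q^4 - 15.6492*q^3 + 9.9455*q^2 - 25.9194*q - 6.5096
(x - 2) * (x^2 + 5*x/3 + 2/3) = x^3 - x^2/3 - 8*x/3 - 4/3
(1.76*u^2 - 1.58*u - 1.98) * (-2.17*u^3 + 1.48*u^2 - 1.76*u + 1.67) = -3.8192*u^5 + 6.0334*u^4 - 1.1394*u^3 + 2.7896*u^2 + 0.8462*u - 3.3066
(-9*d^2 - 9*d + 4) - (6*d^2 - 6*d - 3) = -15*d^2 - 3*d + 7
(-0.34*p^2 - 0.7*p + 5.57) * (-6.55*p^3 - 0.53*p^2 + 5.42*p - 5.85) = 2.227*p^5 + 4.7652*p^4 - 37.9553*p^3 - 4.7571*p^2 + 34.2844*p - 32.5845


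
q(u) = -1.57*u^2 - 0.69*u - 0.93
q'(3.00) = -10.11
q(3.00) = -17.13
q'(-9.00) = 27.57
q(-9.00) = -121.89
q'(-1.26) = 3.27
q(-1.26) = -2.55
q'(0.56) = -2.45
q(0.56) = -1.81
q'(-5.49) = 16.55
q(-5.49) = -44.46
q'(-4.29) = 12.78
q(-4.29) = -26.86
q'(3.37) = -11.27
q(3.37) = -21.09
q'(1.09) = -4.11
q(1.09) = -3.55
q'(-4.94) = 14.82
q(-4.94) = -35.84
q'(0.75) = -3.04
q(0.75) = -2.33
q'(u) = -3.14*u - 0.69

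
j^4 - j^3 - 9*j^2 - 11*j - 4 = (j - 4)*(j + 1)^3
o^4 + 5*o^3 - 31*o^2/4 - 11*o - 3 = (o - 2)*(o + 1/2)^2*(o + 6)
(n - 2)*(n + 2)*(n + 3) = n^3 + 3*n^2 - 4*n - 12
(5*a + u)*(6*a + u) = 30*a^2 + 11*a*u + u^2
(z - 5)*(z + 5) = z^2 - 25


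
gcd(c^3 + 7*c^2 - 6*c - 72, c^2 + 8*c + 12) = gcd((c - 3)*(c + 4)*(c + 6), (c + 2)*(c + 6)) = c + 6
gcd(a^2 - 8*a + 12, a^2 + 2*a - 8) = a - 2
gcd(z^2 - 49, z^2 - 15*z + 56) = z - 7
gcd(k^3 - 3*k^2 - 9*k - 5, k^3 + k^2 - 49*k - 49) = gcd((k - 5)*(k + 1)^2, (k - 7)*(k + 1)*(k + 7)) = k + 1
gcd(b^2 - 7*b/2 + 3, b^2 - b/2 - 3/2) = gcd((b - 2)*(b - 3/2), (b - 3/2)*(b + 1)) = b - 3/2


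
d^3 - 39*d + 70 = (d - 5)*(d - 2)*(d + 7)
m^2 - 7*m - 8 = (m - 8)*(m + 1)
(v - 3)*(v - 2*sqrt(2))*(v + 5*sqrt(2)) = v^3 - 3*v^2 + 3*sqrt(2)*v^2 - 20*v - 9*sqrt(2)*v + 60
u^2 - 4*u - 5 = (u - 5)*(u + 1)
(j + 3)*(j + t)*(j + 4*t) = j^3 + 5*j^2*t + 3*j^2 + 4*j*t^2 + 15*j*t + 12*t^2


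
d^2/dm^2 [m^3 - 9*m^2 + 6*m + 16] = 6*m - 18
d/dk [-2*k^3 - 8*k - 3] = -6*k^2 - 8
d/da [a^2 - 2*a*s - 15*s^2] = 2*a - 2*s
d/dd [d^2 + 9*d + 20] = 2*d + 9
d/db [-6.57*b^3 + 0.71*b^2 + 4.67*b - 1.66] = -19.71*b^2 + 1.42*b + 4.67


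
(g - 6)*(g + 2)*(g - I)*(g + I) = g^4 - 4*g^3 - 11*g^2 - 4*g - 12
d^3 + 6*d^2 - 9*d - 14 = (d - 2)*(d + 1)*(d + 7)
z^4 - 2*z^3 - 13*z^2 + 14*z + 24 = (z - 4)*(z - 2)*(z + 1)*(z + 3)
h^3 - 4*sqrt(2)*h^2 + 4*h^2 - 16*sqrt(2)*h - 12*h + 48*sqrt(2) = (h - 2)*(h + 6)*(h - 4*sqrt(2))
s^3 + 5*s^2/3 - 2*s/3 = s*(s - 1/3)*(s + 2)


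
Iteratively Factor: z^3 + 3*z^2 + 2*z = (z + 2)*(z^2 + z) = (z + 1)*(z + 2)*(z)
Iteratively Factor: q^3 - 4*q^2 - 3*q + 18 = (q - 3)*(q^2 - q - 6) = (q - 3)^2*(q + 2)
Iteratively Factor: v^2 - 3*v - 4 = (v + 1)*(v - 4)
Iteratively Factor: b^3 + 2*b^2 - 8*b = (b + 4)*(b^2 - 2*b) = (b - 2)*(b + 4)*(b)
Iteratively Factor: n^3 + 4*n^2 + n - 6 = (n + 2)*(n^2 + 2*n - 3) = (n + 2)*(n + 3)*(n - 1)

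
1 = 1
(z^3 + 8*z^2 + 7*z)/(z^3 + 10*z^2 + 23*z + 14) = z/(z + 2)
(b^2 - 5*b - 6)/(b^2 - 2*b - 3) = (b - 6)/(b - 3)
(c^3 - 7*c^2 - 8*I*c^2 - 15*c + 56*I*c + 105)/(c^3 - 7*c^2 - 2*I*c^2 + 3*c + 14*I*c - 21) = (c - 5*I)/(c + I)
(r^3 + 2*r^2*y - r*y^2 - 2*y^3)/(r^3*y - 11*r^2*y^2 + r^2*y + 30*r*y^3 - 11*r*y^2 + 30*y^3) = (r^3 + 2*r^2*y - r*y^2 - 2*y^3)/(y*(r^3 - 11*r^2*y + r^2 + 30*r*y^2 - 11*r*y + 30*y^2))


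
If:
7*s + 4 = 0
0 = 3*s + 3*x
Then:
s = -4/7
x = 4/7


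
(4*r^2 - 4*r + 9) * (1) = 4*r^2 - 4*r + 9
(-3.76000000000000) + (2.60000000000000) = -1.16000000000000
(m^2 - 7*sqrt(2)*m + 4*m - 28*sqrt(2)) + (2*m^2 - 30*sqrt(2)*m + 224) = 3*m^2 - 37*sqrt(2)*m + 4*m - 28*sqrt(2) + 224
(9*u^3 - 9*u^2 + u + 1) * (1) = 9*u^3 - 9*u^2 + u + 1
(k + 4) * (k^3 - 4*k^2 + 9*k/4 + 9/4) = k^4 - 55*k^2/4 + 45*k/4 + 9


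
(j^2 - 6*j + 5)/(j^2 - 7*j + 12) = (j^2 - 6*j + 5)/(j^2 - 7*j + 12)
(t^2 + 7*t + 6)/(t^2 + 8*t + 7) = (t + 6)/(t + 7)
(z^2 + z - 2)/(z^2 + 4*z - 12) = (z^2 + z - 2)/(z^2 + 4*z - 12)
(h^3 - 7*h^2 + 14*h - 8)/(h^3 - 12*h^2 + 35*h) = (h^3 - 7*h^2 + 14*h - 8)/(h*(h^2 - 12*h + 35))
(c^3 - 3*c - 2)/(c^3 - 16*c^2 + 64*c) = (c^3 - 3*c - 2)/(c*(c^2 - 16*c + 64))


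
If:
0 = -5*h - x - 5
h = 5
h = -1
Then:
No Solution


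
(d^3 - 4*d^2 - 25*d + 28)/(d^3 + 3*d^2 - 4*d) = (d - 7)/d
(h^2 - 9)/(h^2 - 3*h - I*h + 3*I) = (h + 3)/(h - I)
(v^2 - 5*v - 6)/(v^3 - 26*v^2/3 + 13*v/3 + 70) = 3*(v + 1)/(3*v^2 - 8*v - 35)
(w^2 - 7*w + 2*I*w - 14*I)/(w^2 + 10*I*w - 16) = (w - 7)/(w + 8*I)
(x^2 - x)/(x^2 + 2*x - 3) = x/(x + 3)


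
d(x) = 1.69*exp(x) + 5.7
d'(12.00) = 275055.60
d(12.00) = 275061.30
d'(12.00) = 275055.60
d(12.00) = 275061.30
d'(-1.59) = 0.34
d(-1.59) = 6.04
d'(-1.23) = 0.49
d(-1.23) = 6.19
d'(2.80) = 27.79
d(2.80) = 33.49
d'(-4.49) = 0.02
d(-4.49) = 5.72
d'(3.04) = 35.33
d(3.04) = 41.03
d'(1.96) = 12.00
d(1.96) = 17.70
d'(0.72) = 3.47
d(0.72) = 9.17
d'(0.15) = 1.96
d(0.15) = 7.66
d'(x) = 1.69*exp(x)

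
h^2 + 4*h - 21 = (h - 3)*(h + 7)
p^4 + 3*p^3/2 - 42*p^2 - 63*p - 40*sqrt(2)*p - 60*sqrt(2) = (p + 3/2)*(p - 5*sqrt(2))*(p + sqrt(2))*(p + 4*sqrt(2))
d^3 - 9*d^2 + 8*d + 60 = (d - 6)*(d - 5)*(d + 2)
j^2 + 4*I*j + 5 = (j - I)*(j + 5*I)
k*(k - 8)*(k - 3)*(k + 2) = k^4 - 9*k^3 + 2*k^2 + 48*k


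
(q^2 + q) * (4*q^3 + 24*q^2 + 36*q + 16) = 4*q^5 + 28*q^4 + 60*q^3 + 52*q^2 + 16*q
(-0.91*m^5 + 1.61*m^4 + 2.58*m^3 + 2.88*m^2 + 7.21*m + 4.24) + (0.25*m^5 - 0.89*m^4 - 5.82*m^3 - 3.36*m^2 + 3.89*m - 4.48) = -0.66*m^5 + 0.72*m^4 - 3.24*m^3 - 0.48*m^2 + 11.1*m - 0.24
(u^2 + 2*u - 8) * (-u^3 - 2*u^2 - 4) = -u^5 - 4*u^4 + 4*u^3 + 12*u^2 - 8*u + 32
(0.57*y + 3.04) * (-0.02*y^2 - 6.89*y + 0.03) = -0.0114*y^3 - 3.9881*y^2 - 20.9285*y + 0.0912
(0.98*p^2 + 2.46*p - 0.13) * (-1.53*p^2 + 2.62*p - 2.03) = -1.4994*p^4 - 1.1962*p^3 + 4.6547*p^2 - 5.3344*p + 0.2639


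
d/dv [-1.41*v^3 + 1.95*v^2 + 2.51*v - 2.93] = -4.23*v^2 + 3.9*v + 2.51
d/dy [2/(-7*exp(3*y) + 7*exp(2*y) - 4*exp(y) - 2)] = (42*exp(2*y) - 28*exp(y) + 8)*exp(y)/(7*exp(3*y) - 7*exp(2*y) + 4*exp(y) + 2)^2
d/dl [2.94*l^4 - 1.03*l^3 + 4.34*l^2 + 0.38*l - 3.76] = 11.76*l^3 - 3.09*l^2 + 8.68*l + 0.38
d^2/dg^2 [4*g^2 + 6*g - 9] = 8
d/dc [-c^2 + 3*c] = 3 - 2*c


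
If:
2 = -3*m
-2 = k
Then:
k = -2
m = -2/3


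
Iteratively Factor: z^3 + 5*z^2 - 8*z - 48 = (z + 4)*(z^2 + z - 12) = (z - 3)*(z + 4)*(z + 4)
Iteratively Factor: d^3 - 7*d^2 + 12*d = (d - 3)*(d^2 - 4*d) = d*(d - 3)*(d - 4)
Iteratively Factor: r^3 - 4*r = (r + 2)*(r^2 - 2*r) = (r - 2)*(r + 2)*(r)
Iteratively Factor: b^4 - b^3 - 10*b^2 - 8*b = (b)*(b^3 - b^2 - 10*b - 8) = b*(b - 4)*(b^2 + 3*b + 2) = b*(b - 4)*(b + 1)*(b + 2)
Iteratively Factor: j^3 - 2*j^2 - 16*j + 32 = (j - 4)*(j^2 + 2*j - 8) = (j - 4)*(j - 2)*(j + 4)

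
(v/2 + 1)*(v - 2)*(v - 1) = v^3/2 - v^2/2 - 2*v + 2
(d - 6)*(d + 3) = d^2 - 3*d - 18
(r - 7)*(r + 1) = r^2 - 6*r - 7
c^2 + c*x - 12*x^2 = (c - 3*x)*(c + 4*x)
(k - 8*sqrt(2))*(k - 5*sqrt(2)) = k^2 - 13*sqrt(2)*k + 80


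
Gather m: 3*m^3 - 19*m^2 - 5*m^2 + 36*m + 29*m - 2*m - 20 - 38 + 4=3*m^3 - 24*m^2 + 63*m - 54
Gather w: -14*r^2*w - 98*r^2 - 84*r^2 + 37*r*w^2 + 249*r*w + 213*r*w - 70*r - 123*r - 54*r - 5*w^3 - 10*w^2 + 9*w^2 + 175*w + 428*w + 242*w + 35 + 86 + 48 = -182*r^2 - 247*r - 5*w^3 + w^2*(37*r - 1) + w*(-14*r^2 + 462*r + 845) + 169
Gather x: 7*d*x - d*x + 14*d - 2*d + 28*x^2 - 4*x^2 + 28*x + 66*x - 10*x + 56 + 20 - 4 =12*d + 24*x^2 + x*(6*d + 84) + 72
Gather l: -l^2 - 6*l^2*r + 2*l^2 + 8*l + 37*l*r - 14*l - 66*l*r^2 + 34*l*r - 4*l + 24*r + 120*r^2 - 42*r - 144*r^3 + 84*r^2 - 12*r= l^2*(1 - 6*r) + l*(-66*r^2 + 71*r - 10) - 144*r^3 + 204*r^2 - 30*r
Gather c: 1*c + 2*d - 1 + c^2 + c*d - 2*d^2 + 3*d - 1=c^2 + c*(d + 1) - 2*d^2 + 5*d - 2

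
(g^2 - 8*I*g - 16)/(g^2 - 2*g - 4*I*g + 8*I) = (g - 4*I)/(g - 2)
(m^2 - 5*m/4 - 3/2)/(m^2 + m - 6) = (m + 3/4)/(m + 3)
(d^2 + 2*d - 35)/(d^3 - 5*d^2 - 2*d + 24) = (d^2 + 2*d - 35)/(d^3 - 5*d^2 - 2*d + 24)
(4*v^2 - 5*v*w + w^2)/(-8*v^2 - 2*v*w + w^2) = (-v + w)/(2*v + w)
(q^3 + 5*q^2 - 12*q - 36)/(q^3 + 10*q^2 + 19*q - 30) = (q^2 - q - 6)/(q^2 + 4*q - 5)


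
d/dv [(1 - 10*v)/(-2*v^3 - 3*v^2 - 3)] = 2*(10*v^3 + 15*v^2 - 3*v*(v + 1)*(10*v - 1) + 15)/(2*v^3 + 3*v^2 + 3)^2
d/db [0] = 0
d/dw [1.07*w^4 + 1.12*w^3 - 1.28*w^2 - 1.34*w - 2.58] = 4.28*w^3 + 3.36*w^2 - 2.56*w - 1.34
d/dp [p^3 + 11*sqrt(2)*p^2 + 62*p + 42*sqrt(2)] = 3*p^2 + 22*sqrt(2)*p + 62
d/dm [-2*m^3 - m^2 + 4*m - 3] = -6*m^2 - 2*m + 4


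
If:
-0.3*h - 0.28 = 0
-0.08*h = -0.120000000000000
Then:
No Solution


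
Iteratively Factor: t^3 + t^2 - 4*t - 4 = (t + 2)*(t^2 - t - 2) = (t - 2)*(t + 2)*(t + 1)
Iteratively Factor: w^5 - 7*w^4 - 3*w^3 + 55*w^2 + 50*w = (w - 5)*(w^4 - 2*w^3 - 13*w^2 - 10*w) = w*(w - 5)*(w^3 - 2*w^2 - 13*w - 10) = w*(w - 5)^2*(w^2 + 3*w + 2) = w*(w - 5)^2*(w + 1)*(w + 2)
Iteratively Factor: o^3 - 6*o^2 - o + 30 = (o - 5)*(o^2 - o - 6) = (o - 5)*(o - 3)*(o + 2)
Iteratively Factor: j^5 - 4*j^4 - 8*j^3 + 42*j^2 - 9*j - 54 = (j - 3)*(j^4 - j^3 - 11*j^2 + 9*j + 18) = (j - 3)*(j + 3)*(j^3 - 4*j^2 + j + 6) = (j - 3)*(j - 2)*(j + 3)*(j^2 - 2*j - 3) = (j - 3)*(j - 2)*(j + 1)*(j + 3)*(j - 3)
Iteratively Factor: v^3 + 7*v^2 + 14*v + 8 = (v + 1)*(v^2 + 6*v + 8) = (v + 1)*(v + 4)*(v + 2)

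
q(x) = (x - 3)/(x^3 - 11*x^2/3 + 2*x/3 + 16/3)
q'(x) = (x - 3)*(-3*x^2 + 22*x/3 - 2/3)/(x^3 - 11*x^2/3 + 2*x/3 + 16/3)^2 + 1/(x^3 - 11*x^2/3 + 2*x/3 + 16/3)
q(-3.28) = 0.09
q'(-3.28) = 0.06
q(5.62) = 0.04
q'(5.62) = -0.01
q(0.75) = -0.54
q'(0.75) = -0.16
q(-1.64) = 0.46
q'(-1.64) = 0.86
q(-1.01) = 36.23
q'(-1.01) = 3636.32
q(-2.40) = 0.17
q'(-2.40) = 0.17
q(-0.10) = -0.59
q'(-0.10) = 0.35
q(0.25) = -0.52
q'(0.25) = 0.09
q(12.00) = 0.01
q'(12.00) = 0.00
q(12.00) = 0.01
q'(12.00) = 0.00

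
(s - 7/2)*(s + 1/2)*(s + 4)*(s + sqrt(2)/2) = s^4 + sqrt(2)*s^3/2 + s^3 - 55*s^2/4 + sqrt(2)*s^2/2 - 55*sqrt(2)*s/8 - 7*s - 7*sqrt(2)/2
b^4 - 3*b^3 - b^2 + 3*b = b*(b - 3)*(b - 1)*(b + 1)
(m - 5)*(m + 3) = m^2 - 2*m - 15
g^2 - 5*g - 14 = (g - 7)*(g + 2)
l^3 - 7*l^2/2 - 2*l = l*(l - 4)*(l + 1/2)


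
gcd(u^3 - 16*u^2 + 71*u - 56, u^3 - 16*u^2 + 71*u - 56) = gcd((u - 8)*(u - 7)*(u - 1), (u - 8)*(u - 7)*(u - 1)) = u^3 - 16*u^2 + 71*u - 56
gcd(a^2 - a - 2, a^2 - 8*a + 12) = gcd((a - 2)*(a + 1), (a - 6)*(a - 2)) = a - 2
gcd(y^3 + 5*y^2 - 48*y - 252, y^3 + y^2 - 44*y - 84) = y^2 - y - 42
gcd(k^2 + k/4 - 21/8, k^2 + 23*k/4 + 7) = k + 7/4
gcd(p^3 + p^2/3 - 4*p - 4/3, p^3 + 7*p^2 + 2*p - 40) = p - 2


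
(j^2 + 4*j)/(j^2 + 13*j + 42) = j*(j + 4)/(j^2 + 13*j + 42)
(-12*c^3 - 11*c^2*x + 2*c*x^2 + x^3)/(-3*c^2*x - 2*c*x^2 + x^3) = (4*c + x)/x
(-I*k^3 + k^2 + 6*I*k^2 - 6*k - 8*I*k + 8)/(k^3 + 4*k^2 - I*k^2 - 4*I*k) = (-I*k^3 + k^2*(1 + 6*I) - 2*k*(3 + 4*I) + 8)/(k*(k^2 + k*(4 - I) - 4*I))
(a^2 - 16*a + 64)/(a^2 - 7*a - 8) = (a - 8)/(a + 1)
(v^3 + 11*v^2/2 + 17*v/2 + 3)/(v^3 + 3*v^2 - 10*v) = (2*v^3 + 11*v^2 + 17*v + 6)/(2*v*(v^2 + 3*v - 10))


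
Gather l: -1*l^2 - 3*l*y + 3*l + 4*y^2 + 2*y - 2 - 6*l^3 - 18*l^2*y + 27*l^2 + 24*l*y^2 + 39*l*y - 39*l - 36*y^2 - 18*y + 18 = -6*l^3 + l^2*(26 - 18*y) + l*(24*y^2 + 36*y - 36) - 32*y^2 - 16*y + 16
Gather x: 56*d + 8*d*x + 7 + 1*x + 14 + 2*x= 56*d + x*(8*d + 3) + 21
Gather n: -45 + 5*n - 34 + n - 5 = 6*n - 84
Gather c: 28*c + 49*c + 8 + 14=77*c + 22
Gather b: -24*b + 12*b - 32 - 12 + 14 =-12*b - 30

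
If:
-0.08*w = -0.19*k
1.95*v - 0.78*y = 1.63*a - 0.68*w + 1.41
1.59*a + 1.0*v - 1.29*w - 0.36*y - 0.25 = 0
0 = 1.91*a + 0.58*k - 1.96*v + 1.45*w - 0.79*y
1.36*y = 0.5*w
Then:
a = 0.30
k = 0.31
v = 0.83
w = 0.74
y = 0.27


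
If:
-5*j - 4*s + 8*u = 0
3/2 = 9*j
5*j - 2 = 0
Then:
No Solution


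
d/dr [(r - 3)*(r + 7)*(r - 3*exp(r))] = -3*r^2*exp(r) + 3*r^2 - 18*r*exp(r) + 8*r + 51*exp(r) - 21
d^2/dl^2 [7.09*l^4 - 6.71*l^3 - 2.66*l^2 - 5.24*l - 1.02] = 85.08*l^2 - 40.26*l - 5.32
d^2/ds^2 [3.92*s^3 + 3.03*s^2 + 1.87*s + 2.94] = 23.52*s + 6.06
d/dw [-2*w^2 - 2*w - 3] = -4*w - 2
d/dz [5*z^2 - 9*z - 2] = 10*z - 9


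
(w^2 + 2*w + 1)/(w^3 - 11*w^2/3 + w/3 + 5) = 3*(w + 1)/(3*w^2 - 14*w + 15)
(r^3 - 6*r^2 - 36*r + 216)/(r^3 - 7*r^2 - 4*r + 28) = (r^3 - 6*r^2 - 36*r + 216)/(r^3 - 7*r^2 - 4*r + 28)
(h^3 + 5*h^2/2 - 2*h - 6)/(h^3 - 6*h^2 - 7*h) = (-h^3 - 5*h^2/2 + 2*h + 6)/(h*(-h^2 + 6*h + 7))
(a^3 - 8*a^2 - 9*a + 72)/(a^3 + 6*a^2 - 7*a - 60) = (a^2 - 5*a - 24)/(a^2 + 9*a + 20)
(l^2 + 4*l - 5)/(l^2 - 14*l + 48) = (l^2 + 4*l - 5)/(l^2 - 14*l + 48)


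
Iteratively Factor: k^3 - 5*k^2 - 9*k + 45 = (k - 5)*(k^2 - 9) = (k - 5)*(k - 3)*(k + 3)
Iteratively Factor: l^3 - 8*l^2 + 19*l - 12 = (l - 1)*(l^2 - 7*l + 12) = (l - 4)*(l - 1)*(l - 3)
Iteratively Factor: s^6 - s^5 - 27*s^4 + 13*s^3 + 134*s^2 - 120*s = (s + 3)*(s^5 - 4*s^4 - 15*s^3 + 58*s^2 - 40*s) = (s - 1)*(s + 3)*(s^4 - 3*s^3 - 18*s^2 + 40*s) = (s - 5)*(s - 1)*(s + 3)*(s^3 + 2*s^2 - 8*s) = (s - 5)*(s - 2)*(s - 1)*(s + 3)*(s^2 + 4*s) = s*(s - 5)*(s - 2)*(s - 1)*(s + 3)*(s + 4)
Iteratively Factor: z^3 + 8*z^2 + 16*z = (z + 4)*(z^2 + 4*z) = z*(z + 4)*(z + 4)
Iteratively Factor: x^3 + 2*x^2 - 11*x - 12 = (x + 1)*(x^2 + x - 12) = (x - 3)*(x + 1)*(x + 4)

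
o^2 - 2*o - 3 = (o - 3)*(o + 1)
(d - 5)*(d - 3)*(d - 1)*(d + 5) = d^4 - 4*d^3 - 22*d^2 + 100*d - 75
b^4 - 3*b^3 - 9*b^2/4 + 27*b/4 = b*(b - 3)*(b - 3/2)*(b + 3/2)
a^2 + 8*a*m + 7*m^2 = (a + m)*(a + 7*m)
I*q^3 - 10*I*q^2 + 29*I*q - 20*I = (q - 5)*(q - 4)*(I*q - I)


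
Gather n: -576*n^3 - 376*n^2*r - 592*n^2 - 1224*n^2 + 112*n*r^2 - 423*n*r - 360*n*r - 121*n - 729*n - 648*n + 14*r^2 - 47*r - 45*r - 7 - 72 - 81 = -576*n^3 + n^2*(-376*r - 1816) + n*(112*r^2 - 783*r - 1498) + 14*r^2 - 92*r - 160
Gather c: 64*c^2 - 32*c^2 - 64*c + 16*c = 32*c^2 - 48*c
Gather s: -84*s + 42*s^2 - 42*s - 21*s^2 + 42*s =21*s^2 - 84*s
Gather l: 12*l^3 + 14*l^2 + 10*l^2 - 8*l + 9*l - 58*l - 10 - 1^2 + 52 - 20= 12*l^3 + 24*l^2 - 57*l + 21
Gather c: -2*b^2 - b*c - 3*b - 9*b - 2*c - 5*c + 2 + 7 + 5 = -2*b^2 - 12*b + c*(-b - 7) + 14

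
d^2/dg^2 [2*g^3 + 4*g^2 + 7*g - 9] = 12*g + 8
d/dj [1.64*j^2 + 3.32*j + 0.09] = 3.28*j + 3.32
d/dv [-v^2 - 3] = -2*v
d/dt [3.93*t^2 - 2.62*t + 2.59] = 7.86*t - 2.62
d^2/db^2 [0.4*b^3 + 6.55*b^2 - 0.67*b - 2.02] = 2.4*b + 13.1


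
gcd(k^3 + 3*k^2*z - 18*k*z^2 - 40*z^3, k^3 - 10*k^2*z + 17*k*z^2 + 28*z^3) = -k + 4*z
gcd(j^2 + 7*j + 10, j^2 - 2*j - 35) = j + 5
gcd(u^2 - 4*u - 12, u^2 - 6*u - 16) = u + 2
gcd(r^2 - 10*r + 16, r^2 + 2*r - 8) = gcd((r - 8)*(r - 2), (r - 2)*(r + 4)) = r - 2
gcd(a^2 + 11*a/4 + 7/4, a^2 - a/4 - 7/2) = a + 7/4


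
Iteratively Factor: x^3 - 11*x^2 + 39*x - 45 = (x - 3)*(x^2 - 8*x + 15) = (x - 5)*(x - 3)*(x - 3)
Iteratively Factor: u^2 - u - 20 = (u + 4)*(u - 5)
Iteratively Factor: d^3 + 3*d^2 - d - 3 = (d + 1)*(d^2 + 2*d - 3) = (d + 1)*(d + 3)*(d - 1)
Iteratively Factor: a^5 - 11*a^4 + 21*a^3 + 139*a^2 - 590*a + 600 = (a - 3)*(a^4 - 8*a^3 - 3*a^2 + 130*a - 200) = (a - 3)*(a + 4)*(a^3 - 12*a^2 + 45*a - 50) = (a - 3)*(a - 2)*(a + 4)*(a^2 - 10*a + 25) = (a - 5)*(a - 3)*(a - 2)*(a + 4)*(a - 5)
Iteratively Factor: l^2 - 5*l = (l)*(l - 5)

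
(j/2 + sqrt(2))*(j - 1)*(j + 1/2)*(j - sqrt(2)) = j^4/2 - j^3/4 + sqrt(2)*j^3/2 - 9*j^2/4 - sqrt(2)*j^2/4 - sqrt(2)*j/4 + j + 1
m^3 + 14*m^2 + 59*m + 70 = (m + 2)*(m + 5)*(m + 7)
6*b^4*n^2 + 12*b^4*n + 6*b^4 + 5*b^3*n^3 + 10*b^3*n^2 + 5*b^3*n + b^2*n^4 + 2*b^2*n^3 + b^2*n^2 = (2*b + n)*(3*b + n)*(b*n + b)^2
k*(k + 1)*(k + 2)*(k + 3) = k^4 + 6*k^3 + 11*k^2 + 6*k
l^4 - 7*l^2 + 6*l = l*(l - 2)*(l - 1)*(l + 3)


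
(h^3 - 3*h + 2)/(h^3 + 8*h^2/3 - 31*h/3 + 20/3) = 3*(h^2 + h - 2)/(3*h^2 + 11*h - 20)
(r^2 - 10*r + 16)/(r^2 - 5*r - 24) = (r - 2)/(r + 3)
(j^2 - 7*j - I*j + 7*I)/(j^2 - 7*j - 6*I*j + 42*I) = (j - I)/(j - 6*I)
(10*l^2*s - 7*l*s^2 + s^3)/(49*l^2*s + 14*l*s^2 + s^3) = (10*l^2 - 7*l*s + s^2)/(49*l^2 + 14*l*s + s^2)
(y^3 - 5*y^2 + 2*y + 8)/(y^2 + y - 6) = (y^2 - 3*y - 4)/(y + 3)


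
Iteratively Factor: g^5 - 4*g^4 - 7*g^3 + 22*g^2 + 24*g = (g + 2)*(g^4 - 6*g^3 + 5*g^2 + 12*g) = (g - 3)*(g + 2)*(g^3 - 3*g^2 - 4*g) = (g - 3)*(g + 1)*(g + 2)*(g^2 - 4*g) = g*(g - 3)*(g + 1)*(g + 2)*(g - 4)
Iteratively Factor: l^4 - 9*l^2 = (l)*(l^3 - 9*l) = l*(l + 3)*(l^2 - 3*l) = l*(l - 3)*(l + 3)*(l)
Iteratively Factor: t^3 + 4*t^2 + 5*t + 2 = (t + 1)*(t^2 + 3*t + 2) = (t + 1)^2*(t + 2)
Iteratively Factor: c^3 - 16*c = (c + 4)*(c^2 - 4*c) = c*(c + 4)*(c - 4)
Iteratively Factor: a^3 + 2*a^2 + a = (a + 1)*(a^2 + a) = a*(a + 1)*(a + 1)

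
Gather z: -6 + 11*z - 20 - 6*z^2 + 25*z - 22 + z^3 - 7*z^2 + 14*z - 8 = z^3 - 13*z^2 + 50*z - 56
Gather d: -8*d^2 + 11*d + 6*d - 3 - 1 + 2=-8*d^2 + 17*d - 2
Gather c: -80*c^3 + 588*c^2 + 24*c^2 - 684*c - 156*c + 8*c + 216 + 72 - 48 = -80*c^3 + 612*c^2 - 832*c + 240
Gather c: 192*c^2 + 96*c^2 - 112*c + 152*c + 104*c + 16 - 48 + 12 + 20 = 288*c^2 + 144*c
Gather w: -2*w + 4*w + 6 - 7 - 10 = 2*w - 11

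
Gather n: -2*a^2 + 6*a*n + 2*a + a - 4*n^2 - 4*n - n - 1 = -2*a^2 + 3*a - 4*n^2 + n*(6*a - 5) - 1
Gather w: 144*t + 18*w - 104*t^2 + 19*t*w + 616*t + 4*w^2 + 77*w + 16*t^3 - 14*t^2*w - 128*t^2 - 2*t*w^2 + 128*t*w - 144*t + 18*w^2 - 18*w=16*t^3 - 232*t^2 + 616*t + w^2*(22 - 2*t) + w*(-14*t^2 + 147*t + 77)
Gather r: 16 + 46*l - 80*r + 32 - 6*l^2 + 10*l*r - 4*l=-6*l^2 + 42*l + r*(10*l - 80) + 48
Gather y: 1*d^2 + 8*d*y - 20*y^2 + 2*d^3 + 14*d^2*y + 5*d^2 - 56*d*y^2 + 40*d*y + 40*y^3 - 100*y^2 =2*d^3 + 6*d^2 + 40*y^3 + y^2*(-56*d - 120) + y*(14*d^2 + 48*d)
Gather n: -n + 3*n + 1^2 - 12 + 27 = 2*n + 16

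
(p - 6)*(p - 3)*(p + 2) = p^3 - 7*p^2 + 36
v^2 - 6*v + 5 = (v - 5)*(v - 1)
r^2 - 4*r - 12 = (r - 6)*(r + 2)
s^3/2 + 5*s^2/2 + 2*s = s*(s/2 + 1/2)*(s + 4)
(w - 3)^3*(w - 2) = w^4 - 11*w^3 + 45*w^2 - 81*w + 54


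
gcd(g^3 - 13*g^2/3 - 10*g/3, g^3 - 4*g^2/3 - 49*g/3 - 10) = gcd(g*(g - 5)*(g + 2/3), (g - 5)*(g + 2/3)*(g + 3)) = g^2 - 13*g/3 - 10/3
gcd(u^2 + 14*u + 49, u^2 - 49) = u + 7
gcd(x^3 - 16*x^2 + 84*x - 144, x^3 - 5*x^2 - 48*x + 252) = x^2 - 12*x + 36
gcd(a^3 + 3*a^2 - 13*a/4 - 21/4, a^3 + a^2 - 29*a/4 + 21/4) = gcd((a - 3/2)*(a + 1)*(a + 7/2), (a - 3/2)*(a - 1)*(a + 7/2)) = a^2 + 2*a - 21/4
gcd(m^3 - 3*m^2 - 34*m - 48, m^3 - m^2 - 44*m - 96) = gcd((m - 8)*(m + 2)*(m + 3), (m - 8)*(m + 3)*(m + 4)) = m^2 - 5*m - 24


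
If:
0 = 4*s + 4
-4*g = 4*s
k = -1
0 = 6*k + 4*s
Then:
No Solution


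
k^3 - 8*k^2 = k^2*(k - 8)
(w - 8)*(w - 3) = w^2 - 11*w + 24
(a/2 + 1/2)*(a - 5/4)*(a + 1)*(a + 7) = a^4/2 + 31*a^3/8 + 15*a^2/8 - 47*a/8 - 35/8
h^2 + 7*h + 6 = (h + 1)*(h + 6)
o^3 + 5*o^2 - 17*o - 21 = (o - 3)*(o + 1)*(o + 7)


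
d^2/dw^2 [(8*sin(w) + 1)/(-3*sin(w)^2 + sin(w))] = (72*sin(w)^2 + 60*sin(w) - 153 - 53/sin(w) + 18/sin(w)^2 - 2/sin(w)^3)/(3*sin(w) - 1)^3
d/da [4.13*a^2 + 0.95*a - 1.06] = 8.26*a + 0.95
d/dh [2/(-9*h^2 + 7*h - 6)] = 2*(18*h - 7)/(9*h^2 - 7*h + 6)^2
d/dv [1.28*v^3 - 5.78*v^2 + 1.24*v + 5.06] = 3.84*v^2 - 11.56*v + 1.24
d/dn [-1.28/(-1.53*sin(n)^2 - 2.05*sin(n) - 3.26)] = -(3.9168*sin(n) + 2.624)*cos(n)/(1.53*sin(n)^2 + 2.05*sin(n) + 3.26)^2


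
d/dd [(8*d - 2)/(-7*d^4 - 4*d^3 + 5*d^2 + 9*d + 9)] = 2*(84*d^4 + 4*d^3 - 32*d^2 + 10*d + 45)/(49*d^8 + 56*d^7 - 54*d^6 - 166*d^5 - 173*d^4 + 18*d^3 + 171*d^2 + 162*d + 81)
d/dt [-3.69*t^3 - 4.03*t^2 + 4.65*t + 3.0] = -11.07*t^2 - 8.06*t + 4.65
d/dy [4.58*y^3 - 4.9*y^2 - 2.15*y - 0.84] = 13.74*y^2 - 9.8*y - 2.15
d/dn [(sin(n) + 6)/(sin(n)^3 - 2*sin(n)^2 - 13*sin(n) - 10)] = (-2*sin(n)^3 - 16*sin(n)^2 + 24*sin(n) + 68)*cos(n)/((sin(n) - 5)^2*(sin(n) + 1)^2*(sin(n) + 2)^2)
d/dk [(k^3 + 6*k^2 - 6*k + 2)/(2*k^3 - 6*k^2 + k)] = 2*(-9*k^4 + 13*k^3 - 21*k^2 + 12*k - 1)/(k^2*(4*k^4 - 24*k^3 + 40*k^2 - 12*k + 1))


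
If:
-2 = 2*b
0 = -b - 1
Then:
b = -1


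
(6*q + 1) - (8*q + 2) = -2*q - 1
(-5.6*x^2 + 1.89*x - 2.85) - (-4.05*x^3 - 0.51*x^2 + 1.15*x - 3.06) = 4.05*x^3 - 5.09*x^2 + 0.74*x + 0.21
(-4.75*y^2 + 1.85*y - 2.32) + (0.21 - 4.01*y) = -4.75*y^2 - 2.16*y - 2.11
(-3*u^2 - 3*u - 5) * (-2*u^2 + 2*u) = 6*u^4 + 4*u^2 - 10*u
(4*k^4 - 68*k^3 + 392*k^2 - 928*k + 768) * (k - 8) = 4*k^5 - 100*k^4 + 936*k^3 - 4064*k^2 + 8192*k - 6144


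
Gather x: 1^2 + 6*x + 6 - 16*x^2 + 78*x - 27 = -16*x^2 + 84*x - 20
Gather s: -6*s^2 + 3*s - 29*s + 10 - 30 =-6*s^2 - 26*s - 20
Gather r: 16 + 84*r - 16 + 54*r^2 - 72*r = 54*r^2 + 12*r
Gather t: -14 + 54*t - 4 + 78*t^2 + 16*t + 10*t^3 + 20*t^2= 10*t^3 + 98*t^2 + 70*t - 18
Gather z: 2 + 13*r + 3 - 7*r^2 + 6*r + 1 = -7*r^2 + 19*r + 6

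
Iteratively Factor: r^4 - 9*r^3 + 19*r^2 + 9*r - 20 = (r + 1)*(r^3 - 10*r^2 + 29*r - 20) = (r - 5)*(r + 1)*(r^2 - 5*r + 4) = (r - 5)*(r - 4)*(r + 1)*(r - 1)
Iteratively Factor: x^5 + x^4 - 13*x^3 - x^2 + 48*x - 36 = (x - 2)*(x^4 + 3*x^3 - 7*x^2 - 15*x + 18) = (x - 2)*(x + 3)*(x^3 - 7*x + 6) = (x - 2)*(x + 3)^2*(x^2 - 3*x + 2) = (x - 2)*(x - 1)*(x + 3)^2*(x - 2)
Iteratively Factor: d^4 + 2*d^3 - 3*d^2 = (d + 3)*(d^3 - d^2) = d*(d + 3)*(d^2 - d) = d^2*(d + 3)*(d - 1)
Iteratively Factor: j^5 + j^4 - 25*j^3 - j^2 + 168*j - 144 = (j + 4)*(j^4 - 3*j^3 - 13*j^2 + 51*j - 36) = (j - 3)*(j + 4)*(j^3 - 13*j + 12) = (j - 3)*(j - 1)*(j + 4)*(j^2 + j - 12) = (j - 3)^2*(j - 1)*(j + 4)*(j + 4)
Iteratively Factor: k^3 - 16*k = (k - 4)*(k^2 + 4*k) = (k - 4)*(k + 4)*(k)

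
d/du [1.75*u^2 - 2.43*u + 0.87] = 3.5*u - 2.43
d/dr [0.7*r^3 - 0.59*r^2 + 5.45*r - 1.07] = 2.1*r^2 - 1.18*r + 5.45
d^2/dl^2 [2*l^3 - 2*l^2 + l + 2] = 12*l - 4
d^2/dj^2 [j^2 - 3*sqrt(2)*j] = 2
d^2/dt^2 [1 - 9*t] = 0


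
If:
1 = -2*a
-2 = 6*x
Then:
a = -1/2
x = -1/3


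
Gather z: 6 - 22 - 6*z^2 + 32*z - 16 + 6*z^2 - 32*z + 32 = 0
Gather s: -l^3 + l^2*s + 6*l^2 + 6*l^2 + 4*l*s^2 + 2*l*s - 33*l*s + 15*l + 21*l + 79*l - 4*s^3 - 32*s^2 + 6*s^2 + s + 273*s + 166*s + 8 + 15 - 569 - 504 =-l^3 + 12*l^2 + 115*l - 4*s^3 + s^2*(4*l - 26) + s*(l^2 - 31*l + 440) - 1050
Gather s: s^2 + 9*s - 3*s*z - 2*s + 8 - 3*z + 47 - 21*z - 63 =s^2 + s*(7 - 3*z) - 24*z - 8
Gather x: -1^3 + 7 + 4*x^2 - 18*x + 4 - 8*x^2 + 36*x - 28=-4*x^2 + 18*x - 18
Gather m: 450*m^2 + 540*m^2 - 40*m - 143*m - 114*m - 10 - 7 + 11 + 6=990*m^2 - 297*m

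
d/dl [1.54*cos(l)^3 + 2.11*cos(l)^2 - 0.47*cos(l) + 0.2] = (-4.62*cos(l)^2 - 4.22*cos(l) + 0.47)*sin(l)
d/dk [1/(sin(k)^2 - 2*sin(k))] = 2*(1 - sin(k))*cos(k)/((sin(k) - 2)^2*sin(k)^2)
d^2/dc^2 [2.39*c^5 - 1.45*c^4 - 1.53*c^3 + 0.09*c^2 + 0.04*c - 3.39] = 47.8*c^3 - 17.4*c^2 - 9.18*c + 0.18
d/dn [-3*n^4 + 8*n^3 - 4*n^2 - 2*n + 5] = -12*n^3 + 24*n^2 - 8*n - 2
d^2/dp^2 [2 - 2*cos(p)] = 2*cos(p)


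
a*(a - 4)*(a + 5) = a^3 + a^2 - 20*a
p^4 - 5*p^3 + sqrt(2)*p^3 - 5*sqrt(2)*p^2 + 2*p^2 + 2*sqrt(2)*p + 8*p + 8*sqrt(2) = (p - 4)*(p - 2)*(p + 1)*(p + sqrt(2))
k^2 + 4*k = k*(k + 4)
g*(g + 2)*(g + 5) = g^3 + 7*g^2 + 10*g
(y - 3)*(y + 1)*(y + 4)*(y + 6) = y^4 + 8*y^3 + y^2 - 78*y - 72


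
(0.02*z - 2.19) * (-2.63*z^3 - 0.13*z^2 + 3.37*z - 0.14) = -0.0526*z^4 + 5.7571*z^3 + 0.3521*z^2 - 7.3831*z + 0.3066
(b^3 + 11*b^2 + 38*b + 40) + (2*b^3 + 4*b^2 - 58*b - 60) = 3*b^3 + 15*b^2 - 20*b - 20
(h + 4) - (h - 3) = 7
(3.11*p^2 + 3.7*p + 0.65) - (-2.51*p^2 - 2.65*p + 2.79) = 5.62*p^2 + 6.35*p - 2.14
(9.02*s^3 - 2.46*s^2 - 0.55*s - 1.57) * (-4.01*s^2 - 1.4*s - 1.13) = -36.1702*s^5 - 2.7634*s^4 - 4.5431*s^3 + 9.8455*s^2 + 2.8195*s + 1.7741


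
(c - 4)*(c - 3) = c^2 - 7*c + 12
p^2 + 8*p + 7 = (p + 1)*(p + 7)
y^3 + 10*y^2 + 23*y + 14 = (y + 1)*(y + 2)*(y + 7)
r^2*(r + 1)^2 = r^4 + 2*r^3 + r^2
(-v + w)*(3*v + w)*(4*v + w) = -12*v^3 + 5*v^2*w + 6*v*w^2 + w^3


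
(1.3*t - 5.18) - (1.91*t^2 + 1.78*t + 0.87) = -1.91*t^2 - 0.48*t - 6.05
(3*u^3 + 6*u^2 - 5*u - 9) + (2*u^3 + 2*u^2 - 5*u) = 5*u^3 + 8*u^2 - 10*u - 9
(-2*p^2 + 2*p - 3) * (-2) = 4*p^2 - 4*p + 6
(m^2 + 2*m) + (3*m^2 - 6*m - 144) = 4*m^2 - 4*m - 144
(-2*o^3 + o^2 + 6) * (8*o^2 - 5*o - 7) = -16*o^5 + 18*o^4 + 9*o^3 + 41*o^2 - 30*o - 42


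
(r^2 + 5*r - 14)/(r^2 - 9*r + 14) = (r + 7)/(r - 7)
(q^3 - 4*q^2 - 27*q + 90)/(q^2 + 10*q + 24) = (q^3 - 4*q^2 - 27*q + 90)/(q^2 + 10*q + 24)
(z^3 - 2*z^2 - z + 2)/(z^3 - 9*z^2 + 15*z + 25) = (z^2 - 3*z + 2)/(z^2 - 10*z + 25)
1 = 1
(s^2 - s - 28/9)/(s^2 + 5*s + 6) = (s^2 - s - 28/9)/(s^2 + 5*s + 6)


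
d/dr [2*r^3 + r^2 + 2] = 2*r*(3*r + 1)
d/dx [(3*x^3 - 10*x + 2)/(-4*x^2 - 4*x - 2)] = (-6*x^4 - 12*x^3 - 29*x^2 + 8*x + 14)/(2*(4*x^4 + 8*x^3 + 8*x^2 + 4*x + 1))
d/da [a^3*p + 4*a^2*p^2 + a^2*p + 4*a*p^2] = p*(3*a^2 + 8*a*p + 2*a + 4*p)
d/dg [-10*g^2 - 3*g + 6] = -20*g - 3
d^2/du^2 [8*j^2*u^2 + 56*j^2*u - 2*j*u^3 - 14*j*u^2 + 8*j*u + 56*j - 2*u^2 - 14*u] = 16*j^2 - 12*j*u - 28*j - 4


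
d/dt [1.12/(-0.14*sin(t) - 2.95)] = 0.1568*cos(t)/(0.14*sin(t) + 2.95)^2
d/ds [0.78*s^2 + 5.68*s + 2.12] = 1.56*s + 5.68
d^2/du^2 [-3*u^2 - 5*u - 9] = -6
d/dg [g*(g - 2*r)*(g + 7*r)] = 3*g^2 + 10*g*r - 14*r^2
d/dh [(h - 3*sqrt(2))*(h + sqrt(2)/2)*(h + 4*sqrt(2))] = 3*h^2 + 3*sqrt(2)*h - 23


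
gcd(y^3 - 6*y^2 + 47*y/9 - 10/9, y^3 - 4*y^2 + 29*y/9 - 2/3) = y^2 - y + 2/9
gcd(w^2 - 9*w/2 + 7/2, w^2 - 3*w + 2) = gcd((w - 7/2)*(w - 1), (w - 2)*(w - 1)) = w - 1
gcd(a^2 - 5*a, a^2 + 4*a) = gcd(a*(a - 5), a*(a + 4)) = a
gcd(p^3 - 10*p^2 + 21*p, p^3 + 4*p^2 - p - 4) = 1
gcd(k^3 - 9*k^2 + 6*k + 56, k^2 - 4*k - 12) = k + 2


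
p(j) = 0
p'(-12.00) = 0.00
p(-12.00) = 0.00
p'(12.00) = 0.00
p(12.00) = 0.00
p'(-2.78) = 0.00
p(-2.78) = 0.00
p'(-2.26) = 0.00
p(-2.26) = 0.00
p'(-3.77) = 0.00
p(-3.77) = 0.00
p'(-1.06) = 0.00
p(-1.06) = 0.00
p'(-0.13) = 0.00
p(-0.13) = 0.00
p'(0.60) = 0.00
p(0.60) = 0.00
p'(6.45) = 0.00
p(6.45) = 0.00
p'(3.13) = 0.00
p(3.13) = 0.00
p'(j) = 0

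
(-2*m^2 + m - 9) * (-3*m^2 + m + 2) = 6*m^4 - 5*m^3 + 24*m^2 - 7*m - 18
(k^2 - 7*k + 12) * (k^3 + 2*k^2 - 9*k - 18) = k^5 - 5*k^4 - 11*k^3 + 69*k^2 + 18*k - 216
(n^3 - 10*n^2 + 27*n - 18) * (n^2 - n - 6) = n^5 - 11*n^4 + 31*n^3 + 15*n^2 - 144*n + 108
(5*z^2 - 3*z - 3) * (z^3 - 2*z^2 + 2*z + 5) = 5*z^5 - 13*z^4 + 13*z^3 + 25*z^2 - 21*z - 15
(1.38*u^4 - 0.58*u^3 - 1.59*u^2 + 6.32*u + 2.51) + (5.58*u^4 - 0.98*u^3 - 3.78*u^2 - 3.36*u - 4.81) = 6.96*u^4 - 1.56*u^3 - 5.37*u^2 + 2.96*u - 2.3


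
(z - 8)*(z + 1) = z^2 - 7*z - 8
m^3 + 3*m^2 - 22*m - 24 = (m - 4)*(m + 1)*(m + 6)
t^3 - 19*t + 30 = (t - 3)*(t - 2)*(t + 5)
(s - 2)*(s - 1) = s^2 - 3*s + 2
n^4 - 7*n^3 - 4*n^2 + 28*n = n*(n - 7)*(n - 2)*(n + 2)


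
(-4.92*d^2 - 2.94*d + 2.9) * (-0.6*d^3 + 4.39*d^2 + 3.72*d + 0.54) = 2.952*d^5 - 19.8348*d^4 - 32.949*d^3 - 0.862600000000002*d^2 + 9.2004*d + 1.566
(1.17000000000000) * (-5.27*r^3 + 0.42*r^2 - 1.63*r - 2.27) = -6.1659*r^3 + 0.4914*r^2 - 1.9071*r - 2.6559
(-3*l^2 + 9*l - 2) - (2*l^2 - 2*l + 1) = -5*l^2 + 11*l - 3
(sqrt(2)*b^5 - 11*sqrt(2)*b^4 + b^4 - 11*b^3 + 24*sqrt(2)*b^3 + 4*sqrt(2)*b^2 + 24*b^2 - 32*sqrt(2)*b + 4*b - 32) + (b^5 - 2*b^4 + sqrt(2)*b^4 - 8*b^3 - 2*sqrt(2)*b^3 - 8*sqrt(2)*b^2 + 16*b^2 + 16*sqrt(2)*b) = b^5 + sqrt(2)*b^5 - 10*sqrt(2)*b^4 - b^4 - 19*b^3 + 22*sqrt(2)*b^3 - 4*sqrt(2)*b^2 + 40*b^2 - 16*sqrt(2)*b + 4*b - 32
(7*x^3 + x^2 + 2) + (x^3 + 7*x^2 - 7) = 8*x^3 + 8*x^2 - 5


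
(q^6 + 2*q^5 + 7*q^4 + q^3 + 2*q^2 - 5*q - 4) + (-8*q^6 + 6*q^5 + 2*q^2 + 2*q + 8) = -7*q^6 + 8*q^5 + 7*q^4 + q^3 + 4*q^2 - 3*q + 4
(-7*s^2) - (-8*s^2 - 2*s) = s^2 + 2*s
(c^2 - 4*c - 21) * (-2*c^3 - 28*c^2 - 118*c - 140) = -2*c^5 - 20*c^4 + 36*c^3 + 920*c^2 + 3038*c + 2940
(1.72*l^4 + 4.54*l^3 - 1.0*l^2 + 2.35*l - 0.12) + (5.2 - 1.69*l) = 1.72*l^4 + 4.54*l^3 - 1.0*l^2 + 0.66*l + 5.08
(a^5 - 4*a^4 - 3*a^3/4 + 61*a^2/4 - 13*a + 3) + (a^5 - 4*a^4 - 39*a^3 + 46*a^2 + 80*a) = 2*a^5 - 8*a^4 - 159*a^3/4 + 245*a^2/4 + 67*a + 3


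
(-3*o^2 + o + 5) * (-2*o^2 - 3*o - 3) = 6*o^4 + 7*o^3 - 4*o^2 - 18*o - 15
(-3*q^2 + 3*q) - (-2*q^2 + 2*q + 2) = -q^2 + q - 2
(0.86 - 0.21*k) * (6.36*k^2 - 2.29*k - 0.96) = -1.3356*k^3 + 5.9505*k^2 - 1.7678*k - 0.8256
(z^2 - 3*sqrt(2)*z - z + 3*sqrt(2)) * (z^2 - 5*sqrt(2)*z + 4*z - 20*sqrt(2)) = z^4 - 8*sqrt(2)*z^3 + 3*z^3 - 24*sqrt(2)*z^2 + 26*z^2 + 32*sqrt(2)*z + 90*z - 120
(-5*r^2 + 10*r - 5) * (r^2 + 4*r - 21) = -5*r^4 - 10*r^3 + 140*r^2 - 230*r + 105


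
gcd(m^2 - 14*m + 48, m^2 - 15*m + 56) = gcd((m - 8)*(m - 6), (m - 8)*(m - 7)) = m - 8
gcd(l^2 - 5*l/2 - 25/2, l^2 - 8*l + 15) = l - 5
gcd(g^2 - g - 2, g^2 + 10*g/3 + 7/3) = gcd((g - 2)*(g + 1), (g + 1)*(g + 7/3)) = g + 1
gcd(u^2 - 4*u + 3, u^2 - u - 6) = u - 3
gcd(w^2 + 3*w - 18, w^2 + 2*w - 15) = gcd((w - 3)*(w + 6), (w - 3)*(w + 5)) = w - 3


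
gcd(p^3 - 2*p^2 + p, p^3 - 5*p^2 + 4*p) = p^2 - p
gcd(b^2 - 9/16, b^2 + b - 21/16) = b - 3/4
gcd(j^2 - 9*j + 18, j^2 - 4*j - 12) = j - 6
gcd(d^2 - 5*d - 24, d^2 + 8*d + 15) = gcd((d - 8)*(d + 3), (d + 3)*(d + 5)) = d + 3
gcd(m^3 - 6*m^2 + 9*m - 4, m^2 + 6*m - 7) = m - 1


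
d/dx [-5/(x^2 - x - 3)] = 5*(2*x - 1)/(-x^2 + x + 3)^2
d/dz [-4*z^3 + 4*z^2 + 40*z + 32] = -12*z^2 + 8*z + 40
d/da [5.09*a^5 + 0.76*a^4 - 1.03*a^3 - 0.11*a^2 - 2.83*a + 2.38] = 25.45*a^4 + 3.04*a^3 - 3.09*a^2 - 0.22*a - 2.83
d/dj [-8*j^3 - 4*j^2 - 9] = 8*j*(-3*j - 1)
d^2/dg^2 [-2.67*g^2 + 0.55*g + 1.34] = -5.34000000000000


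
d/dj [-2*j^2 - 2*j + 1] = -4*j - 2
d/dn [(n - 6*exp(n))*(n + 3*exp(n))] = -3*n*exp(n) + 2*n - 36*exp(2*n) - 3*exp(n)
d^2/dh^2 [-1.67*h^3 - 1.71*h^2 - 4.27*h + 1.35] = -10.02*h - 3.42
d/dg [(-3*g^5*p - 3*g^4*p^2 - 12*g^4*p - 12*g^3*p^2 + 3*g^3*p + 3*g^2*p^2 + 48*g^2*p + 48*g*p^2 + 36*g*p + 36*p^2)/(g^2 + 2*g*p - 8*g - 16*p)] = 3*p*(-2*(g + p - 4)*(-g^5 - g^4*p - 4*g^4 - 4*g^3*p + g^3 + g^2*p + 16*g^2 + 16*g*p + 12*g + 12*p) + (g^2 + 2*g*p - 8*g - 16*p)*(-5*g^4 - 4*g^3*p - 16*g^3 - 12*g^2*p + 3*g^2 + 2*g*p + 32*g + 16*p + 12))/(g^2 + 2*g*p - 8*g - 16*p)^2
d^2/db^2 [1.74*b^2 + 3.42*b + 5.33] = 3.48000000000000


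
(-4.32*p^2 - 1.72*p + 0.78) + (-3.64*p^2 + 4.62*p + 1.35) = -7.96*p^2 + 2.9*p + 2.13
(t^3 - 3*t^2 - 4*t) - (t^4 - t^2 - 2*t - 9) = -t^4 + t^3 - 2*t^2 - 2*t + 9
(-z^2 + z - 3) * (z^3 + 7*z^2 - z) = -z^5 - 6*z^4 + 5*z^3 - 22*z^2 + 3*z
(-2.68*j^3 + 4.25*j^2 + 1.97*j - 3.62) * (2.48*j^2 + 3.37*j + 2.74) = -6.6464*j^5 + 1.5084*j^4 + 11.8649*j^3 + 9.3063*j^2 - 6.8016*j - 9.9188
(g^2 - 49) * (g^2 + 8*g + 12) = g^4 + 8*g^3 - 37*g^2 - 392*g - 588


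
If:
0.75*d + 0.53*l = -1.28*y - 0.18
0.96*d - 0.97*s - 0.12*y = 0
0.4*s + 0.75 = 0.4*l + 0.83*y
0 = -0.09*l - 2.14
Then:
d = -1.89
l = -23.78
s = -3.21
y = 10.81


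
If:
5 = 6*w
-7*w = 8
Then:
No Solution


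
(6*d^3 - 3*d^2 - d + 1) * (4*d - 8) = 24*d^4 - 60*d^3 + 20*d^2 + 12*d - 8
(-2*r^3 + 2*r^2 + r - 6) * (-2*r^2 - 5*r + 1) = 4*r^5 + 6*r^4 - 14*r^3 + 9*r^2 + 31*r - 6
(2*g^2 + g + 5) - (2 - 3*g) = 2*g^2 + 4*g + 3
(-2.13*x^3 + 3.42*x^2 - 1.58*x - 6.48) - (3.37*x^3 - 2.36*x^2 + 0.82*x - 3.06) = -5.5*x^3 + 5.78*x^2 - 2.4*x - 3.42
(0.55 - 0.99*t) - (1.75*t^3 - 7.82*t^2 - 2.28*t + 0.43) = -1.75*t^3 + 7.82*t^2 + 1.29*t + 0.12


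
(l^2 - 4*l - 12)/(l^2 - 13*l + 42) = (l + 2)/(l - 7)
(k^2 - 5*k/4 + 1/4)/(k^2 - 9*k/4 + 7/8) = 2*(4*k^2 - 5*k + 1)/(8*k^2 - 18*k + 7)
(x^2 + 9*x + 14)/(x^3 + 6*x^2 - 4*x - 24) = (x + 7)/(x^2 + 4*x - 12)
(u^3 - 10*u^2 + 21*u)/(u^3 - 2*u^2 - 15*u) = (-u^2 + 10*u - 21)/(-u^2 + 2*u + 15)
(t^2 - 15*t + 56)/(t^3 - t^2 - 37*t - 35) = (t - 8)/(t^2 + 6*t + 5)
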